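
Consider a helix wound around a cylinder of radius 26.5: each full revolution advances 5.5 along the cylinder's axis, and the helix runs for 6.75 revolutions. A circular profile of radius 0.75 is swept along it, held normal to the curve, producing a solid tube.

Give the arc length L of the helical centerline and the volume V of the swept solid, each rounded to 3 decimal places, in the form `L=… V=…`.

L=1124.518 V=1987.187

2πR = 2π·26.5 = 166.504411
per-turn = √(166.504411² + 5.5²) = √(27723.7188 + 30.25) = √27753.9688 = 166.595224
L = 6.75 × 166.595224 = 1124.517764
V = π·0.75² × L = 1.767146 × 1124.517764 = 1987.186920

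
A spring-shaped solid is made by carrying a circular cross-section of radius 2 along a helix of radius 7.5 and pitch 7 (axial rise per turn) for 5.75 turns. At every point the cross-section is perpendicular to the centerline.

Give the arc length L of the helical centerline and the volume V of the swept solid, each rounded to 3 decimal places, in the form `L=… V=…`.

2πR = 2π·7.5 = 47.123890
per-turn = √(47.123890² + 7²) = √(2220.6610 + 49) = √2269.6610 = 47.640959
L = 5.75 × 47.640959 = 273.935515
V = π·2² × L = 12.566371 × 273.935515 = 3442.375208

L=273.936 V=3442.375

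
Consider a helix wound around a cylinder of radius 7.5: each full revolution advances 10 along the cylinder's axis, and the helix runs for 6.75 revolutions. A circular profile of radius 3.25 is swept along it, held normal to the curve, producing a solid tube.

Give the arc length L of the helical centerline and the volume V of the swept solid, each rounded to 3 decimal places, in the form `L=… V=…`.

2πR = 2π·7.5 = 47.123890
per-turn = √(47.123890² + 10²) = √(2220.6610 + 100) = √2320.6610 = 48.173239
L = 6.75 × 48.173239 = 325.169366
V = π·3.25² × L = 33.183072 × 325.169366 = 10790.118604

L=325.169 V=10790.119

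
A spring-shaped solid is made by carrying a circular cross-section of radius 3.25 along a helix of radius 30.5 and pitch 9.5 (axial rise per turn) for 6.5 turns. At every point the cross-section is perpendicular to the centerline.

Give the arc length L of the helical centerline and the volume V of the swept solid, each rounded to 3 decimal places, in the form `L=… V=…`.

2πR = 2π·30.5 = 191.637152
per-turn = √(191.637152² + 9.5²) = √(36724.7980 + 90.25) = √36815.0480 = 191.872478
L = 6.5 × 191.872478 = 1247.171110
V = π·3.25² × L = 33.183072 × 1247.171110 = 41384.969235

L=1247.171 V=41384.969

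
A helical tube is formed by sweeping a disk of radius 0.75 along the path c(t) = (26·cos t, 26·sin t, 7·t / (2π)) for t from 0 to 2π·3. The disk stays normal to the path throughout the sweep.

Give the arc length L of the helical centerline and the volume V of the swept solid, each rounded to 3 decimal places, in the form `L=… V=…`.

2πR = 2π·26 = 163.362818
per-turn = √(163.362818² + 7²) = √(26687.4103 + 49) = √26736.4103 = 163.512722
L = 3 × 163.512722 = 490.538166
V = π·0.75² × L = 1.767146 × 490.538166 = 866.852494

L=490.538 V=866.852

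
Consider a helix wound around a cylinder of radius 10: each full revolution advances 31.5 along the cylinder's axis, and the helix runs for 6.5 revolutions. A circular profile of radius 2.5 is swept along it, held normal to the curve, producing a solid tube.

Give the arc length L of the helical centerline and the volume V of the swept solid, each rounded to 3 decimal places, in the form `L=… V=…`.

2πR = 2π·10 = 62.831853
per-turn = √(62.831853² + 31.5²) = √(3947.8418 + 992.25) = √4940.0918 = 70.285786
L = 6.5 × 70.285786 = 456.857611
V = π·2.5² × L = 19.634954 × 456.857611 = 8970.378219

L=456.858 V=8970.378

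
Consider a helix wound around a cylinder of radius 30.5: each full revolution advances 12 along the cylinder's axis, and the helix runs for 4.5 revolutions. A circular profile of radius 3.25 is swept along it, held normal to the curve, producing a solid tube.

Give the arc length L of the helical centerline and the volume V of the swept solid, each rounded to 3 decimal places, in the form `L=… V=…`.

2πR = 2π·30.5 = 191.637152
per-turn = √(191.637152² + 12²) = √(36724.7980 + 144) = √36868.7980 = 192.012494
L = 4.5 × 192.012494 = 864.056224
V = π·3.25² × L = 33.183072 × 864.056224 = 28672.040257

L=864.056 V=28672.040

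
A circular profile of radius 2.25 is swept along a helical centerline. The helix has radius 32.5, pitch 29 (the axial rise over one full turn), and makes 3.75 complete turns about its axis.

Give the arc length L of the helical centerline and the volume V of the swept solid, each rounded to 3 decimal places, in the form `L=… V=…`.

2πR = 2π·32.5 = 204.203522
per-turn = √(204.203522² + 29²) = √(41699.0786 + 841) = √42540.0786 = 206.252463
L = 3.75 × 206.252463 = 773.446737
V = π·2.25² × L = 15.904313 × 773.446737 = 12301.138849

L=773.447 V=12301.139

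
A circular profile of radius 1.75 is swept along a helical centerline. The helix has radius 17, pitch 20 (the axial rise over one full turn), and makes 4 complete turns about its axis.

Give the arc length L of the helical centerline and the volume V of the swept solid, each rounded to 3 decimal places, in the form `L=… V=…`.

L=434.682 V=4182.128

2πR = 2π·17 = 106.814150
per-turn = √(106.814150² + 20²) = √(11409.2627 + 400) = √11809.2627 = 108.670432
L = 4 × 108.670432 = 434.681726
V = π·1.75² × L = 9.621128 × 434.681726 = 4182.128309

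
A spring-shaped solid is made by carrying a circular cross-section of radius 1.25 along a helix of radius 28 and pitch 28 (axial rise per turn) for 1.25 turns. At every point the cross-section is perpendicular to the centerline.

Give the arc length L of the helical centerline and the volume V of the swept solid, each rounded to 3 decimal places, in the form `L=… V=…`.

2πR = 2π·28 = 175.929189
per-turn = √(175.929189² + 28²) = √(30951.0794 + 784) = √31735.0794 = 178.143424
L = 1.25 × 178.143424 = 222.679280
V = π·1.25² × L = 4.908739 × 222.679280 = 1093.074358

L=222.679 V=1093.074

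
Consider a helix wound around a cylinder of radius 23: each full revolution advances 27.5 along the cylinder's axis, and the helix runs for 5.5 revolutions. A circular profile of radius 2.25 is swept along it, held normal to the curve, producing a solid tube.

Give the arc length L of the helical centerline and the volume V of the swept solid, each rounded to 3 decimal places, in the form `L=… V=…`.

2πR = 2π·23 = 144.513262
per-turn = √(144.513262² + 27.5²) = √(20884.0829 + 756.25) = √21640.3329 = 147.106536
L = 5.5 × 147.106536 = 809.085948
V = π·2.25² × L = 15.904313 × 809.085948 = 12867.956000

L=809.086 V=12867.956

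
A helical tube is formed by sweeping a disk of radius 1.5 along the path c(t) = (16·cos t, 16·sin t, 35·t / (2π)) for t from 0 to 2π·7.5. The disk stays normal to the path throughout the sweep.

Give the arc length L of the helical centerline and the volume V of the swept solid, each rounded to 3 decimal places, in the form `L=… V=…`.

L=798.371 V=5643.349

2πR = 2π·16 = 100.530965
per-turn = √(100.530965² + 35²) = √(10106.4749 + 1225) = √11331.4749 = 106.449401
L = 7.5 × 106.449401 = 798.370505
V = π·1.5² × L = 7.068583 × 798.370505 = 5643.348556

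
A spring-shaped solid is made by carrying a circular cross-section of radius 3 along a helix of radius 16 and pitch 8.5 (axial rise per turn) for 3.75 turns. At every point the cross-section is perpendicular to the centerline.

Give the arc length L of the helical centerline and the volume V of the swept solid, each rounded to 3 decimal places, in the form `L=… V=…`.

2πR = 2π·16 = 100.530965
per-turn = √(100.530965² + 8.5²) = √(10106.4749 + 72.25) = √10178.7249 = 100.889667
L = 3.75 × 100.889667 = 378.336251
V = π·3² × L = 28.274334 × 378.336251 = 10697.205487

L=378.336 V=10697.205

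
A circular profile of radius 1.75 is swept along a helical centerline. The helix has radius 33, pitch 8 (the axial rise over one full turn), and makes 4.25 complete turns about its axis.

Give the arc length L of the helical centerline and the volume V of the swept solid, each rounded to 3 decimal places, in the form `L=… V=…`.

2πR = 2π·33 = 207.345115
per-turn = √(207.345115² + 8²) = √(42991.9968 + 64) = √43055.9968 = 207.499390
L = 4.25 × 207.499390 = 881.872407
V = π·1.75² × L = 9.621128 × 881.872407 = 8484.606865

L=881.872 V=8484.607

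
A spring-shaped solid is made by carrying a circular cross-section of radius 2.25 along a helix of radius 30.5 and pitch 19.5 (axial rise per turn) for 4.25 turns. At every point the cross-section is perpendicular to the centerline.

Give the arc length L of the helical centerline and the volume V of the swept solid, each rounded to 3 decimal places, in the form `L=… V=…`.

2πR = 2π·30.5 = 191.637152
per-turn = √(191.637152² + 19.5²) = √(36724.7980 + 380.25) = √37105.0480 = 192.626706
L = 4.25 × 192.626706 = 818.663502
V = π·2.25² × L = 15.904313 × 818.663502 = 13020.280417

L=818.664 V=13020.280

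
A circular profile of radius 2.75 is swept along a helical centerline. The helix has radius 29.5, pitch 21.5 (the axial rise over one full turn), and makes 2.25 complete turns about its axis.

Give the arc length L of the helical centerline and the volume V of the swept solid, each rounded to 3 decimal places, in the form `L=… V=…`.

2πR = 2π·29.5 = 185.353967
per-turn = √(185.353967² + 21.5²) = √(34356.0929 + 462.25) = √34818.3429 = 186.596739
L = 2.25 × 186.596739 = 419.842662
V = π·2.75² × L = 23.758294 × 419.842662 = 9974.745589

L=419.843 V=9974.746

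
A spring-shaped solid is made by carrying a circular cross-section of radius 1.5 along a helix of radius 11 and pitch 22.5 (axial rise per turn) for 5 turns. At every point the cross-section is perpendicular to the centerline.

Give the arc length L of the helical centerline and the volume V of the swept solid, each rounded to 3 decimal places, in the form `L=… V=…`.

2πR = 2π·11 = 69.115038
per-turn = √(69.115038² + 22.5²) = √(4776.8885 + 506.25) = √5283.1385 = 72.685202
L = 5 × 72.685202 = 363.426008
V = π·1.5² × L = 7.068583 × 363.426008 = 2568.907073

L=363.426 V=2568.907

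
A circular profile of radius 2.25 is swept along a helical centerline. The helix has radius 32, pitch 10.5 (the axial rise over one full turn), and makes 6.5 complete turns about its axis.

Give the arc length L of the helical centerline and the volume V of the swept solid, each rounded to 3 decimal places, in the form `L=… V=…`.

L=1308.683 V=20813.711

2πR = 2π·32 = 201.061930
per-turn = √(201.061930² + 10.5²) = √(40425.8996 + 110.25) = √40536.1496 = 201.335912
L = 6.5 × 201.335912 = 1308.683431
V = π·2.25² × L = 15.904313 × 1308.683431 = 20813.710649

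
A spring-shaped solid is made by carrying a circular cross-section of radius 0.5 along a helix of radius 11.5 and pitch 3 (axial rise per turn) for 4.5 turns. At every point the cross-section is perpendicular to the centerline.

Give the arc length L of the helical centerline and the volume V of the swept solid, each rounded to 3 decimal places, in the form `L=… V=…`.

2πR = 2π·11.5 = 72.256631
per-turn = √(72.256631² + 3²) = √(5221.0207 + 9) = √5230.0207 = 72.318882
L = 4.5 × 72.318882 = 325.434970
V = π·0.5² × L = 0.785398 × 325.434970 = 255.596028

L=325.435 V=255.596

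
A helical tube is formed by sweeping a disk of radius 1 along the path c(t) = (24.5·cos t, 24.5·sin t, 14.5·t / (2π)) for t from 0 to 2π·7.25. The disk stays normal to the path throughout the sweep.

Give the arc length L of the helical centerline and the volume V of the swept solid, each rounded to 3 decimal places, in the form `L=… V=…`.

2πR = 2π·24.5 = 153.938040
per-turn = √(153.938040² + 14.5²) = √(23696.9202 + 210.25) = √23907.1702 = 154.619437
L = 7.25 × 154.619437 = 1120.990915
V = π·1² × L = 3.141593 × 1120.990915 = 3521.696824

L=1120.991 V=3521.697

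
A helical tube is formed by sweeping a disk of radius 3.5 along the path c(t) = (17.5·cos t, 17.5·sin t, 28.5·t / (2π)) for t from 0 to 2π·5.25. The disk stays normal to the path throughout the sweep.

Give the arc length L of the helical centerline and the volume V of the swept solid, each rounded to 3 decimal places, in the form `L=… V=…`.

2πR = 2π·17.5 = 109.955743
per-turn = √(109.955743² + 28.5²) = √(12090.2654 + 812.25) = √12902.5154 = 113.589240
L = 5.25 × 113.589240 = 596.343509
V = π·3.5² × L = 38.484510 × 596.343509 = 22949.987731

L=596.344 V=22949.988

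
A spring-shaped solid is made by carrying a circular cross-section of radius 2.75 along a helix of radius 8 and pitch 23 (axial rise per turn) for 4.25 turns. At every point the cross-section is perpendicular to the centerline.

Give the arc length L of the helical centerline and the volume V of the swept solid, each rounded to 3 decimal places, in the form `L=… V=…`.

2πR = 2π·8 = 50.265482
per-turn = √(50.265482² + 23²) = √(2526.6187 + 529) = √3055.6187 = 55.277651
L = 4.25 × 55.277651 = 234.930018
V = π·2.75² × L = 23.758294 × 234.930018 = 5581.536536

L=234.930 V=5581.537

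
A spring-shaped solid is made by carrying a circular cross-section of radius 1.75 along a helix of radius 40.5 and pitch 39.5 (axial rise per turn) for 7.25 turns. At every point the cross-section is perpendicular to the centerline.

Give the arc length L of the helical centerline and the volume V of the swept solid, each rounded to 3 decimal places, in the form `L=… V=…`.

2πR = 2π·40.5 = 254.469005
per-turn = √(254.469005² + 39.5²) = √(64754.4745 + 1560.25) = √66314.7245 = 257.516455
L = 7.25 × 257.516455 = 1866.994297
V = π·1.75² × L = 9.621128 × 1866.994297 = 17962.590177

L=1866.994 V=17962.590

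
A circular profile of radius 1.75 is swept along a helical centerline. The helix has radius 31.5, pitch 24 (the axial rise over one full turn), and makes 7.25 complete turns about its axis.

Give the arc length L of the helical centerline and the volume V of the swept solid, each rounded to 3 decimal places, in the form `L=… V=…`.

2πR = 2π·31.5 = 197.920337
per-turn = √(197.920337² + 24²) = √(39172.4599 + 576) = √39748.4599 = 199.370158
L = 7.25 × 199.370158 = 1445.433645
V = π·1.75² × L = 9.621128 × 1445.433645 = 13906.701393

L=1445.434 V=13906.701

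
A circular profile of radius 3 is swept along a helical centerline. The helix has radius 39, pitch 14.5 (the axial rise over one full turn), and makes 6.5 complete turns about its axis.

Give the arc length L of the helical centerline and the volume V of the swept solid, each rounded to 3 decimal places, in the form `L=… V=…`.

L=1595.574 V=45113.780

2πR = 2π·39 = 245.044227
per-turn = √(245.044227² + 14.5²) = √(60046.6732 + 210.25) = √60256.9232 = 245.472856
L = 6.5 × 245.472856 = 1595.573566
V = π·3² × L = 28.274334 × 1595.573566 = 45113.779736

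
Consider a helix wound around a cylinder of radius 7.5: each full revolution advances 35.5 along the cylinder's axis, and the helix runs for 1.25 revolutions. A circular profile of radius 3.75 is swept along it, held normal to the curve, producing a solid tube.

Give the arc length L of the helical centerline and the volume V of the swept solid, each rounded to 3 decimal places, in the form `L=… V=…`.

L=73.749 V=3258.134

2πR = 2π·7.5 = 47.123890
per-turn = √(47.123890² + 35.5²) = √(2220.6610 + 1260.25) = √3480.9110 = 58.999246
L = 1.25 × 58.999246 = 73.749057
V = π·3.75² × L = 44.178647 × 73.749057 = 3258.133537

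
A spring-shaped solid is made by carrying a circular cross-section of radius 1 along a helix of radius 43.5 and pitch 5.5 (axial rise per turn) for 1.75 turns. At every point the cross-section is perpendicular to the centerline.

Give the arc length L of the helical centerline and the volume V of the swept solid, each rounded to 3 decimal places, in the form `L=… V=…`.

2πR = 2π·43.5 = 273.318561
per-turn = √(273.318561² + 5.5²) = √(74703.0357 + 30.25) = √74733.2857 = 273.373894
L = 1.75 × 273.373894 = 478.404314
V = π·1² × L = 3.141593 × 478.404314 = 1502.951478

L=478.404 V=1502.951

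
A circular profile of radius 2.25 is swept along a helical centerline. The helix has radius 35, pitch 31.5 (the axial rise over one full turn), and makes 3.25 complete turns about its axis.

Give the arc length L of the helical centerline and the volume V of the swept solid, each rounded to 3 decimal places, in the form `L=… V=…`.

L=722.007 V=11483.028

2πR = 2π·35 = 219.911486
per-turn = √(219.911486² + 31.5²) = √(48361.0616 + 992.25) = √49353.3116 = 222.156052
L = 3.25 × 222.156052 = 722.007170
V = π·2.25² × L = 15.904313 × 722.007170 = 11483.027881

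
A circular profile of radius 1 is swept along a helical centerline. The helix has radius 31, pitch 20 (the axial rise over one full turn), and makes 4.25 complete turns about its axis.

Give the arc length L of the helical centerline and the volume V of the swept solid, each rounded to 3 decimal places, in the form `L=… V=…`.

2πR = 2π·31 = 194.778745
per-turn = √(194.778745² + 20²) = √(37938.7593 + 400) = √38338.7593 = 195.802858
L = 4.25 × 195.802858 = 832.162148
V = π·1² × L = 3.141593 × 832.162148 = 2614.314490

L=832.162 V=2614.314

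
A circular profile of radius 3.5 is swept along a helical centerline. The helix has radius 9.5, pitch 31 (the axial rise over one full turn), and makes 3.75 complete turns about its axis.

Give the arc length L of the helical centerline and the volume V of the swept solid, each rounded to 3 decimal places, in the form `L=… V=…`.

L=252.226 V=9706.777

2πR = 2π·9.5 = 59.690260
per-turn = √(59.690260² + 31²) = √(3562.9272 + 961) = √4523.9272 = 67.260146
L = 3.75 × 67.260146 = 252.225546
V = π·3.5² × L = 38.484510 × 252.225546 = 9706.776552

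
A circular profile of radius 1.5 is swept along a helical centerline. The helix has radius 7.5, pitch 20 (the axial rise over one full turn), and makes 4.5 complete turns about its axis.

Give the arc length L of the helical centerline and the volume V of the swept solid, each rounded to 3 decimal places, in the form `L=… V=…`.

2πR = 2π·7.5 = 47.123890
per-turn = √(47.123890² + 20²) = √(2220.6610 + 400) = √2620.6610 = 51.192392
L = 4.5 × 51.192392 = 230.365764
V = π·1.5² × L = 7.068583 × 230.365764 = 1628.359629

L=230.366 V=1628.360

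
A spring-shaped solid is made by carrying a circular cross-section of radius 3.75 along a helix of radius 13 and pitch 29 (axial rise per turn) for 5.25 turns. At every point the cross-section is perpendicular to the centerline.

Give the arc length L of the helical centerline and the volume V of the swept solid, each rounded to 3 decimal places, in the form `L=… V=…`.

2πR = 2π·13 = 81.681409
per-turn = √(81.681409² + 29²) = √(6671.8526 + 841) = √7512.8526 = 86.676713
L = 5.25 × 86.676713 = 455.052743
V = π·3.75² × L = 44.178647 × 455.052743 = 20103.614368

L=455.053 V=20103.614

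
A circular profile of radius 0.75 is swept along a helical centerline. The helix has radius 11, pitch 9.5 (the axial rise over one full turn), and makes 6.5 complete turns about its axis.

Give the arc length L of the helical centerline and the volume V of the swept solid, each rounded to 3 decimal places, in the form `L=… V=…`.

L=453.472 V=801.351

2πR = 2π·11 = 69.115038
per-turn = √(69.115038² + 9.5²) = √(4776.8885 + 90.25) = √4867.1385 = 69.764880
L = 6.5 × 69.764880 = 453.471722
V = π·0.75² × L = 1.767146 × 453.471722 = 801.350680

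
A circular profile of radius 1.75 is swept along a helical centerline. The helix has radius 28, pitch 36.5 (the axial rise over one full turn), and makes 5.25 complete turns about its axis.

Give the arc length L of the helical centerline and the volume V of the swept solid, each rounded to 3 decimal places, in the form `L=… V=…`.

L=943.297 V=9075.581

2πR = 2π·28 = 175.929189
per-turn = √(175.929189² + 36.5²) = √(30951.0794 + 1332.25) = √32283.3294 = 179.675623
L = 5.25 × 179.675623 = 943.297019
V = π·1.75² × L = 9.621128 × 943.297019 = 9075.580895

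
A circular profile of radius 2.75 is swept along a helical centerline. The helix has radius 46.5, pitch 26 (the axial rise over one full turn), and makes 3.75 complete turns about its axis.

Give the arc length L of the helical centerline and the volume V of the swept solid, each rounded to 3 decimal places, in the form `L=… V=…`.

L=1099.960 V=26133.177

2πR = 2π·46.5 = 292.168117
per-turn = √(292.168117² + 26²) = √(85362.2085 + 676) = √86038.2085 = 293.322704
L = 3.75 × 293.322704 = 1099.960139
V = π·2.75² × L = 23.758294 × 1099.960139 = 26133.176849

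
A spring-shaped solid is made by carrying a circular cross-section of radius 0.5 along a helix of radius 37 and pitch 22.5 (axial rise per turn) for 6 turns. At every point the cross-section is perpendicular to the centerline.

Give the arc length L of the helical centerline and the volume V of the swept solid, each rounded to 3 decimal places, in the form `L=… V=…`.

2πR = 2π·37 = 232.477856
per-turn = √(232.477856² + 22.5²) = √(54045.9537 + 506.25) = √54552.2037 = 233.564132
L = 6 × 233.564132 = 1401.384791
V = π·0.5² × L = 0.785398 × 1401.384791 = 1100.645041

L=1401.385 V=1100.645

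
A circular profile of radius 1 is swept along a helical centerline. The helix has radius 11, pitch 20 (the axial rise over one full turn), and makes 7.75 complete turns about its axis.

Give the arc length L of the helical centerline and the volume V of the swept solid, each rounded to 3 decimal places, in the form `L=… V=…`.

2πR = 2π·11 = 69.115038
per-turn = √(69.115038² + 20²) = √(4776.8885 + 400) = √5176.8885 = 71.950598
L = 7.75 × 71.950598 = 557.617133
V = π·1² × L = 3.141593 × 557.617133 = 1751.805889

L=557.617 V=1751.806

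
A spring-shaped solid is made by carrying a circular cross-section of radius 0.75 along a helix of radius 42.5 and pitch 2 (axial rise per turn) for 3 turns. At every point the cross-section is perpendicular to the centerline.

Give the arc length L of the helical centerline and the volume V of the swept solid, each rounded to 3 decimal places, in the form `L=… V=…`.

L=801.129 V=1415.711

2πR = 2π·42.5 = 267.035376
per-turn = √(267.035376² + 2²) = √(71307.8918 + 4) = √71311.8918 = 267.042865
L = 3 × 267.042865 = 801.128595
V = π·0.75² × L = 1.767146 × 801.128595 = 1415.711087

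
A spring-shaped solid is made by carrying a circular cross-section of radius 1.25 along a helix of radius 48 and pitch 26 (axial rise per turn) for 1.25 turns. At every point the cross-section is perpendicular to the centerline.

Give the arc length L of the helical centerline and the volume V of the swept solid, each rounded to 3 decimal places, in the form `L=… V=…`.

L=378.389 V=1857.415

2πR = 2π·48 = 301.592895
per-turn = √(301.592895² + 26²) = √(90958.2742 + 676) = √91634.2742 = 302.711536
L = 1.25 × 302.711536 = 378.389420
V = π·1.25² × L = 4.908739 × 378.389420 = 1857.414723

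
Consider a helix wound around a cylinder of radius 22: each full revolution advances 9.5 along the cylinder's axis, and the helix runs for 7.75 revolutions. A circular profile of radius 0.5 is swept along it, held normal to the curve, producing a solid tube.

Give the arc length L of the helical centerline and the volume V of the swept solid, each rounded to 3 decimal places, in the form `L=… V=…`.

L=1073.810 V=843.368

2πR = 2π·22 = 138.230077
per-turn = √(138.230077² + 9.5²) = √(19107.5541 + 90.25) = √19197.8041 = 138.556141
L = 7.75 × 138.556141 = 1073.810090
V = π·0.5² × L = 0.785398 × 1073.810090 = 843.368473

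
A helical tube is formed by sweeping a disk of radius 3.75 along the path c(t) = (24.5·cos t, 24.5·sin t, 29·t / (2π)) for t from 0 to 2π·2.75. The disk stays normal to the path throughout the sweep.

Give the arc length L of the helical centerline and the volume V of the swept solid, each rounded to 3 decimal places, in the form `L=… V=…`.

2πR = 2π·24.5 = 153.938040
per-turn = √(153.938040² + 29²) = √(23696.9202 + 841) = √24537.9202 = 156.645843
L = 2.75 × 156.645843 = 430.776069
V = π·3.75² × L = 44.178647 × 430.776069 = 19031.103737

L=430.776 V=19031.104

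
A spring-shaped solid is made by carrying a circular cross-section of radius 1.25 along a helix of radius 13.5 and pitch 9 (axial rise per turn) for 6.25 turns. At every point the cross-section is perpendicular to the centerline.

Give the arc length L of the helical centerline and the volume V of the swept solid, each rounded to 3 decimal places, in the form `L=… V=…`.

2πR = 2π·13.5 = 84.823002
per-turn = √(84.823002² + 9²) = √(7194.9416 + 81) = √7275.9416 = 85.299130
L = 6.25 × 85.299130 = 533.119564
V = π·1.25² × L = 4.908739 × 533.119564 = 2616.944538

L=533.120 V=2616.945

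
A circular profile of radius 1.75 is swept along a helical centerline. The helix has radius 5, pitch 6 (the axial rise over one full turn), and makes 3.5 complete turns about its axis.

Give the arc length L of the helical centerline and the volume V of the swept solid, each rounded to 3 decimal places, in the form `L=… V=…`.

L=111.943 V=1077.019

2πR = 2π·5 = 31.415927
per-turn = √(31.415927² + 6²) = √(986.9604 + 36) = √1022.9604 = 31.983753
L = 3.5 × 31.983753 = 111.943135
V = π·1.75² × L = 9.621128 × 111.943135 = 1077.019171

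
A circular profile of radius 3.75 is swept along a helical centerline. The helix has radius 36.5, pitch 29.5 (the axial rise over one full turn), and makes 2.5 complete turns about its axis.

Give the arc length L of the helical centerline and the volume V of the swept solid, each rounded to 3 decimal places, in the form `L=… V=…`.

2πR = 2π·36.5 = 229.336264
per-turn = √(229.336264² + 29.5²) = √(52595.1219 + 870.25) = √53465.3719 = 231.225803
L = 2.5 × 231.225803 = 578.064507
V = π·3.75² × L = 44.178647 × 578.064507 = 25538.107613

L=578.065 V=25538.108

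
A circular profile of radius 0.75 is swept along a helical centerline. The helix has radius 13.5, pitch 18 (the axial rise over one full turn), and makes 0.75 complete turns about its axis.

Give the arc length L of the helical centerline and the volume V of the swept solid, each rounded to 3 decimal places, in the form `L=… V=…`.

2πR = 2π·13.5 = 84.823002
per-turn = √(84.823002² + 18²) = √(7194.9416 + 324) = √7518.9416 = 86.711831
L = 0.75 × 86.711831 = 65.033873
V = π·0.75² × L = 1.767146 × 65.033873 = 114.924340

L=65.034 V=114.924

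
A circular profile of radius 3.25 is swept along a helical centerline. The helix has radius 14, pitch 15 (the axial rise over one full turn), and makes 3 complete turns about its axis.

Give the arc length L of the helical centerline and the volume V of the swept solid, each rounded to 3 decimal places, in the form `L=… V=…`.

2πR = 2π·14 = 87.964594
per-turn = √(87.964594² + 15²) = √(7737.7699 + 225) = √7962.7699 = 89.234354
L = 3 × 89.234354 = 267.703061
V = π·3.25² × L = 33.183072 × 267.703061 = 8883.210043

L=267.703 V=8883.210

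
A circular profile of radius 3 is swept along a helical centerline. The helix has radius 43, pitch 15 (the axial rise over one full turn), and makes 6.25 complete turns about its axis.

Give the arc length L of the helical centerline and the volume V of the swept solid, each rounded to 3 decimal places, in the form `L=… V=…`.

2πR = 2π·43 = 270.176968
per-turn = √(270.176968² + 15²) = √(72995.5942 + 225) = √73220.5942 = 270.593042
L = 6.25 × 270.593042 = 1691.206510
V = π·3² × L = 28.274334 × 1691.206510 = 47817.737524

L=1691.207 V=47817.738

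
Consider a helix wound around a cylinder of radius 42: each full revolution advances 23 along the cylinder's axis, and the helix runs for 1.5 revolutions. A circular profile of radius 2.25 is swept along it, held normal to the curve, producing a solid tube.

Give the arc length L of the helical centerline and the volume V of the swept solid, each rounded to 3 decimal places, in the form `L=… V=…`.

2πR = 2π·42 = 263.893783
per-turn = √(263.893783² + 23²) = √(69639.9287 + 529) = √70168.9287 = 264.894184
L = 1.5 × 264.894184 = 397.341276
V = π·2.25² × L = 15.904313 × 397.341276 = 6319.439943

L=397.341 V=6319.440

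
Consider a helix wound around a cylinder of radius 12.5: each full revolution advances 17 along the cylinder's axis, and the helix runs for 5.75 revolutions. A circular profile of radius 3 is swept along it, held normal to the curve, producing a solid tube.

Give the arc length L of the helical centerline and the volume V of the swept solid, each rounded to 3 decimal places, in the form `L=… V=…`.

2πR = 2π·12.5 = 78.539816
per-turn = √(78.539816² + 17²) = √(6168.5028 + 289) = √6457.5028 = 80.358589
L = 5.75 × 80.358589 = 462.061884
V = π·3² × L = 28.274334 × 462.061884 = 13064.491984

L=462.062 V=13064.492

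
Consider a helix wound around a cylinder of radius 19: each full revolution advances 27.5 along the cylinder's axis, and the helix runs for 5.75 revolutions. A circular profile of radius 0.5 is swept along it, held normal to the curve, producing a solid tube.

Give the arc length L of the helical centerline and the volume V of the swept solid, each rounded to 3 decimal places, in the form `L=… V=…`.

2πR = 2π·19 = 119.380521
per-turn = √(119.380521² + 27.5²) = √(14251.7088 + 756.25) = √15007.9588 = 122.506974
L = 5.75 × 122.506974 = 704.415102
V = π·0.5² × L = 0.785398 × 704.415102 = 553.246328

L=704.415 V=553.246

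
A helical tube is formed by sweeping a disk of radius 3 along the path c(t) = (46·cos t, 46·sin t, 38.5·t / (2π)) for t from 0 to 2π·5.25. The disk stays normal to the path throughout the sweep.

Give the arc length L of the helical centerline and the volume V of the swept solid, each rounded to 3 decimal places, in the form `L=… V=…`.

L=1530.792 V=43282.129

2πR = 2π·46 = 289.026524
per-turn = √(289.026524² + 38.5²) = √(83536.3317 + 1482.25) = √85018.5817 = 291.579460
L = 5.25 × 291.579460 = 1530.792166
V = π·3² × L = 28.274334 × 1530.792166 = 43282.128818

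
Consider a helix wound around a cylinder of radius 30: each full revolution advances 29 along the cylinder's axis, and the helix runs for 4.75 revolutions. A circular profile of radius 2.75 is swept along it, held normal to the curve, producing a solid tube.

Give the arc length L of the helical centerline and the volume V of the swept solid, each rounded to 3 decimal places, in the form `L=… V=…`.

2πR = 2π·30 = 188.495559
per-turn = √(188.495559² + 29²) = √(35530.5758 + 841) = √36371.5758 = 190.713334
L = 4.75 × 190.713334 = 905.888337
V = π·2.75² × L = 23.758294 × 905.888337 = 21522.361854

L=905.888 V=21522.362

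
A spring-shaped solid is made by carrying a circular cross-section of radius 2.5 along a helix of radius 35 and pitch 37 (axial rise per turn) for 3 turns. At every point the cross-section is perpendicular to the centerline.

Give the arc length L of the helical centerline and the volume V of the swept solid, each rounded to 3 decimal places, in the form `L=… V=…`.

2πR = 2π·35 = 219.911486
per-turn = √(219.911486² + 37²) = √(48361.0616 + 1369) = √49730.0616 = 223.002380
L = 3 × 223.002380 = 669.007141
V = π·2.5² × L = 19.634954 × 669.007141 = 13135.924487

L=669.007 V=13135.924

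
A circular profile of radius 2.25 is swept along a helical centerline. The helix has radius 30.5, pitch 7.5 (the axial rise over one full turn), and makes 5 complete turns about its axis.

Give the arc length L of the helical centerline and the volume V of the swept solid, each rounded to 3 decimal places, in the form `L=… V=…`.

2πR = 2π·30.5 = 191.637152
per-turn = √(191.637152² + 7.5²) = √(36724.7980 + 56.25) = √36781.0480 = 191.783857
L = 5 × 191.783857 = 958.919287
V = π·2.25² × L = 15.904313 × 958.919287 = 15250.952302

L=958.919 V=15250.952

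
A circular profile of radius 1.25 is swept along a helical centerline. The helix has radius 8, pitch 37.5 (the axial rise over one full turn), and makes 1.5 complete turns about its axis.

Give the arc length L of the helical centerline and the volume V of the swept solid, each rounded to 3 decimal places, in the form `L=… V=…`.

2πR = 2π·8 = 50.265482
per-turn = √(50.265482² + 37.5²) = √(2526.6187 + 1406.25) = √3932.8687 = 62.712588
L = 1.5 × 62.712588 = 94.068882
V = π·1.25² × L = 4.908739 × 94.068882 = 461.759547

L=94.069 V=461.760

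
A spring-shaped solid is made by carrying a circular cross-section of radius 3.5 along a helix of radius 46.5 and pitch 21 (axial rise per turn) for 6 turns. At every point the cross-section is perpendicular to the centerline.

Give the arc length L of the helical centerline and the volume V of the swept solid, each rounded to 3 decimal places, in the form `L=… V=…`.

2πR = 2π·46.5 = 292.168117
per-turn = √(292.168117² + 21²) = √(85362.2085 + 441) = √85803.2085 = 292.921847
L = 6 × 292.921847 = 1757.531082
V = π·3.5² × L = 38.484510 × 1757.531082 = 67637.722518

L=1757.531 V=67637.723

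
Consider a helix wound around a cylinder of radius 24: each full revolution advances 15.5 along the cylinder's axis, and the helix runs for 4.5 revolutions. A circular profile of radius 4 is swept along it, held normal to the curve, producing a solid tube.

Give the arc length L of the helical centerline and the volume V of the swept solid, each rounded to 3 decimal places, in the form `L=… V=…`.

2πR = 2π·24 = 150.796447
per-turn = √(150.796447² + 15.5²) = √(22739.5685 + 240.25) = √22979.8185 = 151.590958
L = 4.5 × 151.590958 = 682.159311
V = π·4² × L = 50.265482 × 682.159311 = 34289.066875

L=682.159 V=34289.067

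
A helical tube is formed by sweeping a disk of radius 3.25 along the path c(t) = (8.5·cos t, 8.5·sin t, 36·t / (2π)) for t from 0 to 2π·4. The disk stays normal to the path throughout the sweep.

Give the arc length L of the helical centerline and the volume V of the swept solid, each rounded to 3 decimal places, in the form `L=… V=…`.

2πR = 2π·8.5 = 53.407075
per-turn = √(53.407075² + 36²) = √(2852.3157 + 1296) = √4148.3157 = 64.407419
L = 4 × 64.407419 = 257.629678
V = π·3.25² × L = 33.183072 × 257.629678 = 8548.944243

L=257.630 V=8548.944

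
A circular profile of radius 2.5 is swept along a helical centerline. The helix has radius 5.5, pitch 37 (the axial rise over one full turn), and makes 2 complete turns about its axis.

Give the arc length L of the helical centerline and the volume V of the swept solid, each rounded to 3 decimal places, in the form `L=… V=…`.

L=101.257 V=1988.168

2πR = 2π·5.5 = 34.557519
per-turn = √(34.557519² + 37²) = √(1194.2221 + 1369) = √2563.2221 = 50.628274
L = 2 × 50.628274 = 101.256548
V = π·2.5² × L = 19.634954 × 101.256548 = 1988.167672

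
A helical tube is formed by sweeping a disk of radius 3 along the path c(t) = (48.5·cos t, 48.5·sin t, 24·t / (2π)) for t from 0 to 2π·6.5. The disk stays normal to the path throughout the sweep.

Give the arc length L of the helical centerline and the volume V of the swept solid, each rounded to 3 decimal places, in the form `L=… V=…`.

L=1986.908 V=56178.492

2πR = 2π·48.5 = 304.734487
per-turn = √(304.734487² + 24²) = √(92863.1078 + 576) = √93439.1078 = 305.678111
L = 6.5 × 305.678111 = 1986.907724
V = π·3² × L = 28.274334 × 1986.907724 = 56178.492391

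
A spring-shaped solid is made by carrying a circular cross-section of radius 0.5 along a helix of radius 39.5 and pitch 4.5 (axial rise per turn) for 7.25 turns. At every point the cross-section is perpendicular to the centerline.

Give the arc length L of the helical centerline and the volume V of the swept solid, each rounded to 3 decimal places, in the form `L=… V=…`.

2πR = 2π·39.5 = 248.185820
per-turn = √(248.185820² + 4.5²) = √(61596.2011 + 20.25) = √61616.4511 = 248.226612
L = 7.25 × 248.226612 = 1799.642939
V = π·0.5² × L = 0.785398 × 1799.642939 = 1413.436259

L=1799.643 V=1413.436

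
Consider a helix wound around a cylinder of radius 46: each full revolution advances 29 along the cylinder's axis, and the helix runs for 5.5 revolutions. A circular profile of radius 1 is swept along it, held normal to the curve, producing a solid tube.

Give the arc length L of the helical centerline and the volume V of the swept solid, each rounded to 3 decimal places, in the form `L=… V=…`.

L=1597.628 V=5019.095

2πR = 2π·46 = 289.026524
per-turn = √(289.026524² + 29²) = √(83536.3317 + 841) = √84377.3317 = 290.477764
L = 5.5 × 290.477764 = 1597.627705
V = π·1² × L = 3.141593 × 1597.627705 = 5019.095460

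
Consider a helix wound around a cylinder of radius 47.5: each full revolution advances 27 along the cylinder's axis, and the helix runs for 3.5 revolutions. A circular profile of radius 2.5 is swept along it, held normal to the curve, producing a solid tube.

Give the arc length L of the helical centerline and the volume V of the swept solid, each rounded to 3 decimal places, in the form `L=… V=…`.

2πR = 2π·47.5 = 298.451302
per-turn = √(298.451302² + 27²) = √(89073.1797 + 729) = √89802.1797 = 299.670118
L = 3.5 × 299.670118 = 1048.845414
V = π·2.5² × L = 19.634954 × 1048.845414 = 20594.031538

L=1048.845 V=20594.032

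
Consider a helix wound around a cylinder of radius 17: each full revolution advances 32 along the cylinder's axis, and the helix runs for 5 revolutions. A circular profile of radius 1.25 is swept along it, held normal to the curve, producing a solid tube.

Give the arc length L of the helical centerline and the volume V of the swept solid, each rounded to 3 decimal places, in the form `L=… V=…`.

L=557.523 V=2736.733

2πR = 2π·17 = 106.814150
per-turn = √(106.814150² + 32²) = √(11409.2627 + 1024) = √12433.2627 = 111.504541
L = 5 × 111.504541 = 557.522706
V = π·1.25² × L = 4.908739 × 557.522706 = 2736.733181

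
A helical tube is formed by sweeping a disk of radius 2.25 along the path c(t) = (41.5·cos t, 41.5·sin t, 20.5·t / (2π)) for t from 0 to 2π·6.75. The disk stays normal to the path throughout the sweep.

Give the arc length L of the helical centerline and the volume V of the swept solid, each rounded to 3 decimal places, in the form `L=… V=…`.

L=1765.508 V=28079.197

2πR = 2π·41.5 = 260.752190
per-turn = √(260.752190² + 20.5²) = √(67991.7047 + 420.25) = √68411.9547 = 261.556791
L = 6.75 × 261.556791 = 1765.508337
V = π·2.25² × L = 15.904313 × 1765.508337 = 28079.196853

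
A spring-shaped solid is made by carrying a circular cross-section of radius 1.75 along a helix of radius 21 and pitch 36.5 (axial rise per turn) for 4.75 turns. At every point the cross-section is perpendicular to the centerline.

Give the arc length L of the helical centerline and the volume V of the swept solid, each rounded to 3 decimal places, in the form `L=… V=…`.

L=650.286 V=6256.483

2πR = 2π·21 = 131.946891
per-turn = √(131.946891² + 36.5²) = √(17409.9822 + 1332.25) = √18742.2322 = 136.902272
L = 4.75 × 136.902272 = 650.285793
V = π·1.75² × L = 9.621128 × 650.285793 = 6256.482531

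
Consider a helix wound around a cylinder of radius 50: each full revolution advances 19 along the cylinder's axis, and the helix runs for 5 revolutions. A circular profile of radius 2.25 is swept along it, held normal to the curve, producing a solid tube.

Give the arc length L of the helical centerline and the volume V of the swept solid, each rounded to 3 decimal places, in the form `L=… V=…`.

2πR = 2π·50 = 314.159265
per-turn = √(314.159265² + 19²) = √(98696.0440 + 361) = √99057.0440 = 314.733290
L = 5 × 314.733290 = 1573.666451
V = π·2.25² × L = 15.904313 × 1573.666451 = 25028.083500

L=1573.666 V=25028.083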